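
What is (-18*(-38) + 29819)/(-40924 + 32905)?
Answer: -2773/729 ≈ -3.8038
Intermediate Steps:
(-18*(-38) + 29819)/(-40924 + 32905) = (684 + 29819)/(-8019) = 30503*(-1/8019) = -2773/729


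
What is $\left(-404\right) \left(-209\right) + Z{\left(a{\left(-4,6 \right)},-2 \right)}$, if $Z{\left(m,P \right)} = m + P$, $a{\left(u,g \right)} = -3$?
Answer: $84431$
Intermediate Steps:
$Z{\left(m,P \right)} = P + m$
$\left(-404\right) \left(-209\right) + Z{\left(a{\left(-4,6 \right)},-2 \right)} = \left(-404\right) \left(-209\right) - 5 = 84436 - 5 = 84431$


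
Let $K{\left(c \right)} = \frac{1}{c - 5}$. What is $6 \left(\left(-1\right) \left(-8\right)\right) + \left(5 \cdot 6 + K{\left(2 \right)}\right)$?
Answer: $\frac{233}{3} \approx 77.667$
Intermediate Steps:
$K{\left(c \right)} = \frac{1}{-5 + c}$
$6 \left(\left(-1\right) \left(-8\right)\right) + \left(5 \cdot 6 + K{\left(2 \right)}\right) = 6 \left(\left(-1\right) \left(-8\right)\right) + \left(5 \cdot 6 + \frac{1}{-5 + 2}\right) = 6 \cdot 8 + \left(30 + \frac{1}{-3}\right) = 48 + \left(30 - \frac{1}{3}\right) = 48 + \frac{89}{3} = \frac{233}{3}$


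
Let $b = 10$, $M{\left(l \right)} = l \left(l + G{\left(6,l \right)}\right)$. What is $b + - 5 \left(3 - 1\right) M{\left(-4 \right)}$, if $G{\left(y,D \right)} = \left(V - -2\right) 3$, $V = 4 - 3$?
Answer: $210$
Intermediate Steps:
$V = 1$ ($V = 4 - 3 = 1$)
$G{\left(y,D \right)} = 9$ ($G{\left(y,D \right)} = \left(1 - -2\right) 3 = \left(1 + 2\right) 3 = 3 \cdot 3 = 9$)
$M{\left(l \right)} = l \left(9 + l\right)$ ($M{\left(l \right)} = l \left(l + 9\right) = l \left(9 + l\right)$)
$b + - 5 \left(3 - 1\right) M{\left(-4 \right)} = 10 + - 5 \left(3 - 1\right) \left(- 4 \left(9 - 4\right)\right) = 10 + \left(-5\right) 2 \left(\left(-4\right) 5\right) = 10 - -200 = 10 + 200 = 210$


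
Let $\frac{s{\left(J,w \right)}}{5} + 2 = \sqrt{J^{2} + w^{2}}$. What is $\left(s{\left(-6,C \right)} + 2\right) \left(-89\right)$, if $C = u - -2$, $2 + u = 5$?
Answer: $712 - 445 \sqrt{61} \approx -2763.6$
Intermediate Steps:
$u = 3$ ($u = -2 + 5 = 3$)
$C = 5$ ($C = 3 - -2 = 3 + 2 = 5$)
$s{\left(J,w \right)} = -10 + 5 \sqrt{J^{2} + w^{2}}$
$\left(s{\left(-6,C \right)} + 2\right) \left(-89\right) = \left(\left(-10 + 5 \sqrt{\left(-6\right)^{2} + 5^{2}}\right) + 2\right) \left(-89\right) = \left(\left(-10 + 5 \sqrt{36 + 25}\right) + 2\right) \left(-89\right) = \left(\left(-10 + 5 \sqrt{61}\right) + 2\right) \left(-89\right) = \left(-8 + 5 \sqrt{61}\right) \left(-89\right) = 712 - 445 \sqrt{61}$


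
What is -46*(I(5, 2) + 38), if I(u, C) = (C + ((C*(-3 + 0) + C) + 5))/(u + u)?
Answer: -8809/5 ≈ -1761.8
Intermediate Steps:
I(u, C) = (5 - C)/(2*u) (I(u, C) = (C + ((C*(-3) + C) + 5))/((2*u)) = (C + ((-3*C + C) + 5))*(1/(2*u)) = (C + (-2*C + 5))*(1/(2*u)) = (C + (5 - 2*C))*(1/(2*u)) = (5 - C)*(1/(2*u)) = (5 - C)/(2*u))
-46*(I(5, 2) + 38) = -46*((½)*(5 - 1*2)/5 + 38) = -46*((½)*(⅕)*(5 - 2) + 38) = -46*((½)*(⅕)*3 + 38) = -46*(3/10 + 38) = -46*383/10 = -8809/5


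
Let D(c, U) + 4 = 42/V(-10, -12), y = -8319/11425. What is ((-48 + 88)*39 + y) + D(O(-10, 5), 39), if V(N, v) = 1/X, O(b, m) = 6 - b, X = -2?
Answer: 16809281/11425 ≈ 1471.3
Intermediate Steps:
V(N, v) = -½ (V(N, v) = 1/(-2) = -½)
y = -8319/11425 (y = -8319*1/11425 = -8319/11425 ≈ -0.72814)
D(c, U) = -88 (D(c, U) = -4 + 42/(-½) = -4 + 42*(-2) = -4 - 84 = -88)
((-48 + 88)*39 + y) + D(O(-10, 5), 39) = ((-48 + 88)*39 - 8319/11425) - 88 = (40*39 - 8319/11425) - 88 = (1560 - 8319/11425) - 88 = 17814681/11425 - 88 = 16809281/11425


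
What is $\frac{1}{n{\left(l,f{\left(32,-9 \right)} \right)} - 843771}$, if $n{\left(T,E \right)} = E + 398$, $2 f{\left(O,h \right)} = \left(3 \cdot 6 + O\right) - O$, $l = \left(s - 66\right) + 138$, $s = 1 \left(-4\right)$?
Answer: $- \frac{1}{843364} \approx -1.1857 \cdot 10^{-6}$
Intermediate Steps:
$s = -4$
$l = 68$ ($l = \left(-4 - 66\right) + 138 = -70 + 138 = 68$)
$f{\left(O,h \right)} = 9$ ($f{\left(O,h \right)} = \frac{\left(3 \cdot 6 + O\right) - O}{2} = \frac{\left(18 + O\right) - O}{2} = \frac{1}{2} \cdot 18 = 9$)
$n{\left(T,E \right)} = 398 + E$
$\frac{1}{n{\left(l,f{\left(32,-9 \right)} \right)} - 843771} = \frac{1}{\left(398 + 9\right) - 843771} = \frac{1}{407 - 843771} = \frac{1}{-843364} = - \frac{1}{843364}$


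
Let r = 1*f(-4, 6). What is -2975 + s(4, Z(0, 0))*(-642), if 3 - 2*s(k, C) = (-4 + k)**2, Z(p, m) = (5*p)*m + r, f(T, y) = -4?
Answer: -3938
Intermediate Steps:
r = -4 (r = 1*(-4) = -4)
Z(p, m) = -4 + 5*m*p (Z(p, m) = (5*p)*m - 4 = 5*m*p - 4 = -4 + 5*m*p)
s(k, C) = 3/2 - (-4 + k)**2/2
-2975 + s(4, Z(0, 0))*(-642) = -2975 + (3/2 - (-4 + 4)**2/2)*(-642) = -2975 + (3/2 - 1/2*0**2)*(-642) = -2975 + (3/2 - 1/2*0)*(-642) = -2975 + (3/2 + 0)*(-642) = -2975 + (3/2)*(-642) = -2975 - 963 = -3938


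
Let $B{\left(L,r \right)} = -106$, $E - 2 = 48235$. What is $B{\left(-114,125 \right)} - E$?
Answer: $-48343$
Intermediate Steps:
$E = 48237$ ($E = 2 + 48235 = 48237$)
$B{\left(-114,125 \right)} - E = -106 - 48237 = -48343$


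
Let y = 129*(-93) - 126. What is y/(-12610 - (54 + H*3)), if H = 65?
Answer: 12123/12859 ≈ 0.94276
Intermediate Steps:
y = -12123 (y = -11997 - 126 = -12123)
y/(-12610 - (54 + H*3)) = -12123/(-12610 - (54 + 65*3)) = -12123/(-12610 - (54 + 195)) = -12123/(-12610 - 1*249) = -12123/(-12610 - 249) = -12123/(-12859) = -12123*(-1/12859) = 12123/12859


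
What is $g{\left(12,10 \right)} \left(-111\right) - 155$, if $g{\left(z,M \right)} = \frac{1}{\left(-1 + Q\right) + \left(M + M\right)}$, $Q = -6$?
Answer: $- \frac{2126}{13} \approx -163.54$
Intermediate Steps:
$g{\left(z,M \right)} = \frac{1}{-7 + 2 M}$ ($g{\left(z,M \right)} = \frac{1}{\left(-1 - 6\right) + \left(M + M\right)} = \frac{1}{-7 + 2 M}$)
$g{\left(12,10 \right)} \left(-111\right) - 155 = \frac{1}{-7 + 2 \cdot 10} \left(-111\right) - 155 = \frac{1}{-7 + 20} \left(-111\right) - 155 = \frac{1}{13} \left(-111\right) - 155 = - \frac{111}{13} - 155 = - \frac{2126}{13}$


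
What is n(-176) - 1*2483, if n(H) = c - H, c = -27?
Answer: -2334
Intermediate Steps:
n(H) = -27 - H
n(-176) - 1*2483 = (-27 - 1*(-176)) - 1*2483 = (-27 + 176) - 2483 = 149 - 2483 = -2334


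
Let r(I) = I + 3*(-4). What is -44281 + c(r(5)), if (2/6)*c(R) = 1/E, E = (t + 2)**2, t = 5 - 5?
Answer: -177121/4 ≈ -44280.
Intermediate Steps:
t = 0
r(I) = -12 + I (r(I) = I - 12 = -12 + I)
E = 4 (E = (0 + 2)**2 = 2**2 = 4)
c(R) = 3/4
-44281 + c(r(5)) = -44281 + 3/4 = -177121/4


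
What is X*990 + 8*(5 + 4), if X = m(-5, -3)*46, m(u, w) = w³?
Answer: -1229508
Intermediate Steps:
X = -1242 (X = (-3)³*46 = -27*46 = -1242)
X*990 + 8*(5 + 4) = -1242*990 + 8*(5 + 4) = -1229580 + 8*9 = -1229580 + 72 = -1229508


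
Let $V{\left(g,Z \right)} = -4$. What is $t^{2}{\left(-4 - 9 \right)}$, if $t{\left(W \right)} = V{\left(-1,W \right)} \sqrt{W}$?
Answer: $-208$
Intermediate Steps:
$t{\left(W \right)} = - 4 \sqrt{W}$
$t^{2}{\left(-4 - 9 \right)} = \left(- 4 \sqrt{-4 - 9}\right)^{2} = \left(- 4 \sqrt{-13}\right)^{2} = \left(- 4 i \sqrt{13}\right)^{2} = -208$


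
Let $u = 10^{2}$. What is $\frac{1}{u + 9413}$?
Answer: $\frac{1}{9513} \approx 0.00010512$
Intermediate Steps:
$u = 100$
$\frac{1}{u + 9413} = \frac{1}{100 + 9413} = \frac{1}{9513}$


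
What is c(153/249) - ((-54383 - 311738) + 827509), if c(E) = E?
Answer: -38295153/83 ≈ -4.6139e+5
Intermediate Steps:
c(153/249) - ((-54383 - 311738) + 827509) = 153/249 - ((-54383 - 311738) + 827509) = 153*(1/249) - (-366121 + 827509) = 51/83 - 1*461388 = 51/83 - 461388 = -38295153/83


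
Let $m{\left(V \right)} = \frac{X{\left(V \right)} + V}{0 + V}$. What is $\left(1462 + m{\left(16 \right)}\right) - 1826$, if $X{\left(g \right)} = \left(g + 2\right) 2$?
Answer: $- \frac{1443}{4} \approx -360.75$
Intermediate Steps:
$X{\left(g \right)} = 4 + 2 g$ ($X{\left(g \right)} = \left(2 + g\right) 2 = 4 + 2 g$)
$m{\left(V \right)} = \frac{4 + 3 V}{V}$ ($m{\left(V \right)} = \frac{\left(4 + 2 V\right) + V}{0 + V} = \frac{4 + 3 V}{V}$)
$\left(1462 + m{\left(16 \right)}\right) - 1826 = \left(1462 + \left(3 + \frac{4}{16}\right)\right) - 1826 = \left(1462 + \left(3 + 4 \cdot \frac{1}{16}\right)\right) - 1826 = \left(1462 + \left(3 + \frac{1}{4}\right)\right) - 1826 = \left(1462 + \frac{13}{4}\right) - 1826 = \frac{5861}{4} - 1826 = - \frac{1443}{4}$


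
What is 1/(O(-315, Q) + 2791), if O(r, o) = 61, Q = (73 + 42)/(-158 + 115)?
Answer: 1/2852 ≈ 0.00035063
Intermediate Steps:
Q = -115/43 (Q = 115/(-43) = 115*(-1/43) = -115/43 ≈ -2.6744)
1/(O(-315, Q) + 2791) = 1/(61 + 2791) = 1/2852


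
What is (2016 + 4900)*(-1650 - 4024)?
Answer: -39241384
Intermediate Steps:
(2016 + 4900)*(-1650 - 4024) = 6916*(-5674) = -39241384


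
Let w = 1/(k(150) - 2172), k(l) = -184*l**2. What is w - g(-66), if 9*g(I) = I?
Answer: 10125309/1380724 ≈ 7.3333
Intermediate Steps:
g(I) = I/9
w = -1/4142172 (w = 1/(-184*150**2 - 2172) = 1/(-184*22500 - 2172) = 1/(-4140000 - 2172) = 1/(-4142172) = -1/4142172 ≈ -2.4142e-7)
w - g(-66) = -1/4142172 - (-66)/9 = -1/4142172 - 1*(-22/3) = -1/4142172 + 22/3 = 10125309/1380724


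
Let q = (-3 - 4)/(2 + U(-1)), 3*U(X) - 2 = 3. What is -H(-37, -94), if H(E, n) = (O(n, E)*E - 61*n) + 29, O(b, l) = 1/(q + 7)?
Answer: -322321/56 ≈ -5755.7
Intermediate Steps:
U(X) = 5/3 (U(X) = ⅔ + (⅓)*3 = ⅔ + 1 = 5/3)
q = -21/11 (q = (-3 - 4)/(2 + 5/3) = -7/11/3 = -7*3/11 = -21/11 ≈ -1.9091)
O(b, l) = 11/56 (O(b, l) = 1/(-21/11 + 7) = 1/(56/11) = 11/56)
H(E, n) = 29 - 61*n + 11*E/56 (H(E, n) = (11*E/56 - 61*n) + 29 = (-61*n + 11*E/56) + 29 = 29 - 61*n + 11*E/56)
-H(-37, -94) = -(29 - 61*(-94) + (11/56)*(-37)) = -(29 + 5734 - 407/56) = -1*322321/56 = -322321/56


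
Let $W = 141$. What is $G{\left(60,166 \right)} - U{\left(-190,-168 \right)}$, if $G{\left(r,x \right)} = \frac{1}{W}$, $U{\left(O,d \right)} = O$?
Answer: $\frac{26791}{141} \approx 190.01$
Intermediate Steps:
$G{\left(r,x \right)} = \frac{1}{141}$
$G{\left(60,166 \right)} - U{\left(-190,-168 \right)} = \frac{1}{141} - -190 = \frac{1}{141} + 190 = \frac{26791}{141}$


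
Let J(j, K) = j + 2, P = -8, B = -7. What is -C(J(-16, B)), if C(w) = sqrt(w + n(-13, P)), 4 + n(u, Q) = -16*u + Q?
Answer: -sqrt(182) ≈ -13.491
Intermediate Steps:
n(u, Q) = -4 + Q - 16*u (n(u, Q) = -4 + (-16*u + Q) = -4 + (Q - 16*u) = -4 + Q - 16*u)
J(j, K) = 2 + j
C(w) = sqrt(196 + w) (C(w) = sqrt(w + (-4 - 8 - 16*(-13))) = sqrt(w + (-4 - 8 + 208)) = sqrt(w + 196) = sqrt(196 + w))
-C(J(-16, B)) = -sqrt(196 + (2 - 16)) = -sqrt(196 - 14) = -sqrt(182)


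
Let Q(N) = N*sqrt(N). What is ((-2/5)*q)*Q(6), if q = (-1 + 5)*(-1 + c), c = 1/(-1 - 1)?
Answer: 72*sqrt(6)/5 ≈ 35.273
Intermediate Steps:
c = -1/2 (c = 1/(-2) = -1/2 ≈ -0.50000)
Q(N) = N**(3/2)
q = -6 (q = (-1 + 5)*(-1 - 1/2) = 4*(-3/2) = -6)
((-2/5)*q)*Q(6) = (-2/5*(-6))*6**(3/2) = (-2*1/5*(-6))*(6*sqrt(6)) = (-2/5*(-6))*(6*sqrt(6)) = 12*(6*sqrt(6))/5 = 72*sqrt(6)/5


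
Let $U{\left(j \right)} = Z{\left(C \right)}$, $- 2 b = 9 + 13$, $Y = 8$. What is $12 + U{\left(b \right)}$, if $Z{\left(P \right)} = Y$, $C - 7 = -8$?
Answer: $20$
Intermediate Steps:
$b = -11$ ($b = - \frac{9 + 13}{2} = \left(- \frac{1}{2}\right) 22 = -11$)
$C = -1$ ($C = 7 - 8 = -1$)
$Z{\left(P \right)} = 8$
$U{\left(j \right)} = 8$
$12 + U{\left(b \right)} = 12 + 8 = 20$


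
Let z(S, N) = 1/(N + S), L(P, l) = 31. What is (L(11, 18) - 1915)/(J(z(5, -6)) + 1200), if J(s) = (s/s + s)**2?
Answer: -157/100 ≈ -1.5700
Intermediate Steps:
J(s) = (1 + s)**2
(L(11, 18) - 1915)/(J(z(5, -6)) + 1200) = (31 - 1915)/((1 + 1/(-6 + 5))**2 + 1200) = -1884/((1 + 1/(-1))**2 + 1200) = -1884/((1 - 1)**2 + 1200) = -1884/(0**2 + 1200) = -1884/(0 + 1200) = -1884/1200 = -1884*1/1200 = -157/100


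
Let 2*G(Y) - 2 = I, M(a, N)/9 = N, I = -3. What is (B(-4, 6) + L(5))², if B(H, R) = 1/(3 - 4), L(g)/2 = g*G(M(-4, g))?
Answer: 36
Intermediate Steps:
M(a, N) = 9*N
G(Y) = -½ (G(Y) = 1 + (½)*(-3) = 1 - 3/2 = -½)
L(g) = -g (L(g) = 2*(g*(-½)) = 2*(-g/2) = -g)
B(H, R) = -1 (B(H, R) = 1/(-1) = -1)
(B(-4, 6) + L(5))² = (-1 - 1*5)² = (-1 - 5)² = (-6)² = 36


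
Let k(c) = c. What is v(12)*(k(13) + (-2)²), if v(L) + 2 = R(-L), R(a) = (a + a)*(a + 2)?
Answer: 4046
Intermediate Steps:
R(a) = 2*a*(2 + a) (R(a) = (2*a)*(2 + a) = 2*a*(2 + a))
v(L) = -2 - 2*L*(2 - L) (v(L) = -2 + 2*(-L)*(2 - L) = -2 - 2*L*(2 - L))
v(12)*(k(13) + (-2)²) = (-2 + 2*12*(-2 + 12))*(13 + (-2)²) = (-2 + 2*12*10)*(13 + 4) = (-2 + 240)*17 = 238*17 = 4046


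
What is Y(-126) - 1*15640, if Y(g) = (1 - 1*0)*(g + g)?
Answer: -15892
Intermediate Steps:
Y(g) = 2*g (Y(g) = (1 + 0)*(2*g) = 1*(2*g) = 2*g)
Y(-126) - 1*15640 = 2*(-126) - 1*15640 = -252 - 15640 = -15892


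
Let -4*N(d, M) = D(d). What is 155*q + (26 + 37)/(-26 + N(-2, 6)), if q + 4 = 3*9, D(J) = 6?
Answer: 195949/55 ≈ 3562.7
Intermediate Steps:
N(d, M) = -3/2 (N(d, M) = -¼*6 = -3/2)
q = 23 (q = -4 + 3*9 = -4 + 27 = 23)
155*q + (26 + 37)/(-26 + N(-2, 6)) = 155*23 + (26 + 37)/(-26 - 3/2) = 3565 + 63/(-55/2) = 3565 + 63*(-2/55) = 3565 - 126/55 = 195949/55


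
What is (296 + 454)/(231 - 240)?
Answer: -250/3 ≈ -83.333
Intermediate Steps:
(296 + 454)/(231 - 240) = 750/(-9) = 750*(-⅑) = -250/3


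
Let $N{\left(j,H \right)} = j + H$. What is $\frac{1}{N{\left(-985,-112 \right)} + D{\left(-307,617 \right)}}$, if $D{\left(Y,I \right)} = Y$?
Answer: $- \frac{1}{1404} \approx -0.00071225$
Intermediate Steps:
$N{\left(j,H \right)} = H + j$
$\frac{1}{N{\left(-985,-112 \right)} + D{\left(-307,617 \right)}} = \frac{1}{\left(-112 - 985\right) - 307} = \frac{1}{-1097 - 307} = \frac{1}{-1404} = - \frac{1}{1404}$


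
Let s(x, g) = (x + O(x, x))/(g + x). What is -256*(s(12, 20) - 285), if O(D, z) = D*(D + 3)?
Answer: 71424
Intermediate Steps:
O(D, z) = D*(3 + D)
s(x, g) = (x + x*(3 + x))/(g + x)
-256*(s(12, 20) - 285) = -256*(12*(4 + 12)/(20 + 12) - 285) = -256*(12*16/32 - 285) = -256*(12*(1/32)*16 - 285) = -256*(6 - 285) = -256*(-279) = 71424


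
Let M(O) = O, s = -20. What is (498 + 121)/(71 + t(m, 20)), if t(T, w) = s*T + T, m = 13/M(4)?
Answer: 2476/37 ≈ 66.919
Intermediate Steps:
m = 13/4 ≈ 3.2500
t(T, w) = -19*T (t(T, w) = -20*T + T = -19*T)
(498 + 121)/(71 + t(m, 20)) = (498 + 121)/(71 - 19*13/4) = 619/(71 - 247/4) = 619/(37/4) = 619*(4/37) = 2476/37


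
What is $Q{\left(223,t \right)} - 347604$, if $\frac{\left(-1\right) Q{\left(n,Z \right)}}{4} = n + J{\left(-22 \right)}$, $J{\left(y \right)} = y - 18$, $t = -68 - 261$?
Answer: $-348336$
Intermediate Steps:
$t = -329$
$J{\left(y \right)} = -18 + y$
$Q{\left(n,Z \right)} = 160 - 4 n$ ($Q{\left(n,Z \right)} = - 4 \left(n - 40\right) = - 4 \left(-40 + n\right) = 160 - 4 n$)
$Q{\left(223,t \right)} - 347604 = \left(160 - 892\right) - 347604 = -732 - 347604 = -348336$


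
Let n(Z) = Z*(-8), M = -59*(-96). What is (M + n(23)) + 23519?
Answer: 28999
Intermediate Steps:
M = 5664
n(Z) = -8*Z
(M + n(23)) + 23519 = (5664 - 8*23) + 23519 = (5664 - 184) + 23519 = 5480 + 23519 = 28999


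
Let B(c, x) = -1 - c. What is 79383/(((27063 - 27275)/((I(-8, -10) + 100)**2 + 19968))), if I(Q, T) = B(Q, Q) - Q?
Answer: -2634959919/212 ≈ -1.2429e+7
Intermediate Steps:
I(Q, T) = -1 - 2*Q (I(Q, T) = (-1 - Q) - Q = -1 - 2*Q)
79383/(((27063 - 27275)/((I(-8, -10) + 100)**2 + 19968))) = 79383/(((27063 - 27275)/(((-1 - 2*(-8)) + 100)**2 + 19968))) = 79383/((-212/(((-1 + 16) + 100)**2 + 19968))) = 79383/((-212/((15 + 100)**2 + 19968))) = 79383/((-212/(115**2 + 19968))) = 79383/((-212/(13225 + 19968))) = 79383/((-212/33193)) = 79383/((-212*1/33193)) = 79383/(-212/33193) = 79383*(-33193/212) = -2634959919/212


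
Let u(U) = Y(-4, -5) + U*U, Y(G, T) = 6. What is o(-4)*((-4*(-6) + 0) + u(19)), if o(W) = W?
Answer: -1564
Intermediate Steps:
u(U) = 6 + U**2 (u(U) = 6 + U*U = 6 + U**2)
o(-4)*((-4*(-6) + 0) + u(19)) = -4*((-4*(-6) + 0) + (6 + 19**2)) = -4*((24 + 0) + (6 + 361)) = -4*(24 + 367) = -4*391 = -1564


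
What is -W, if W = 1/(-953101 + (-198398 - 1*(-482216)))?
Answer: 1/669283 ≈ 1.4941e-6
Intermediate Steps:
W = -1/669283 (W = 1/(-953101 + (-198398 + 482216)) = 1/(-953101 + 283818) = 1/(-669283) = -1/669283 ≈ -1.4941e-6)
-W = -1*(-1/669283) = 1/669283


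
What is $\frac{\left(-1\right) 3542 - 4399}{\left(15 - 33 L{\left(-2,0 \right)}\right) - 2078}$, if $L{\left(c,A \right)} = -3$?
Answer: $\frac{7941}{1964} \approx 4.0433$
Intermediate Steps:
$\frac{\left(-1\right) 3542 - 4399}{\left(15 - 33 L{\left(-2,0 \right)}\right) - 2078} = \frac{\left(-1\right) 3542 - 4399}{\left(15 - -99\right) - 2078} = \frac{-3542 - 4399}{\left(15 + 99\right) - 2078} = - \frac{7941}{114 - 2078} = - \frac{7941}{-1964} = \left(-7941\right) \left(- \frac{1}{1964}\right) = \frac{7941}{1964}$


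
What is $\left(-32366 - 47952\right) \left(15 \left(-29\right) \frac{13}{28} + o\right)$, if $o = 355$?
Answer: $- \frac{24583045}{2} \approx -1.2292 \cdot 10^{7}$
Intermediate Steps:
$\left(-32366 - 47952\right) \left(15 \left(-29\right) \frac{13}{28} + o\right) = \left(-32366 - 47952\right) \left(15 \left(-29\right) \frac{13}{28} + 355\right) = - 80318 \left(- 435 \cdot 13 \cdot \frac{1}{28} + 355\right) = - 80318 \left(\left(-435\right) \frac{13}{28} + 355\right) = - 80318 \left(- \frac{5655}{28} + 355\right) = \left(-80318\right) \frac{4285}{28} = - \frac{24583045}{2}$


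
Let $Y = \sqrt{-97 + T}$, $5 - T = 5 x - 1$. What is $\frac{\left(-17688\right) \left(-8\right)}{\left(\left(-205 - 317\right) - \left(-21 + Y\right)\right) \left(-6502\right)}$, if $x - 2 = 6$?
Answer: $\frac{8861688}{204107533} - \frac{17688 i \sqrt{131}}{204107533} \approx 0.043417 - 0.00099187 i$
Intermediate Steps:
$x = 8$ ($x = 2 + 6 = 8$)
$T = -34$ ($T = 5 - \left(5 \cdot 8 - 1\right) = 5 - \left(40 - 1\right) = 5 - 39 = -34$)
$Y = i \sqrt{131}$ ($Y = \sqrt{-97 - 34} = \sqrt{-131} = i \sqrt{131} \approx 11.446 i$)
$\frac{\left(-17688\right) \left(-8\right)}{\left(\left(-205 - 317\right) - \left(-21 + Y\right)\right) \left(-6502\right)} = \frac{\left(-17688\right) \left(-8\right)}{\left(\left(-205 - 317\right) + \left(\left(83 - 62\right) - i \sqrt{131}\right)\right) \left(-6502\right)} = \frac{141504}{\left(-522 + \left(21 - i \sqrt{131}\right)\right) \left(-6502\right)} = \frac{141504}{\left(-501 - i \sqrt{131}\right) \left(-6502\right)} = \frac{141504}{3257502 + 6502 i \sqrt{131}}$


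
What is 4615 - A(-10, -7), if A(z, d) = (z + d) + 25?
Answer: 4607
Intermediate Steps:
A(z, d) = 25 + d + z (A(z, d) = (d + z) + 25 = 25 + d + z)
4615 - A(-10, -7) = 4615 - (25 - 7 - 10) = 4615 - 1*8 = 4615 - 8 = 4607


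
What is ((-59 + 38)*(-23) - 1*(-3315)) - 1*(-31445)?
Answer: 35243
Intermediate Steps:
((-59 + 38)*(-23) - 1*(-3315)) - 1*(-31445) = (-21*(-23) + 3315) + 31445 = (483 + 3315) + 31445 = 3798 + 31445 = 35243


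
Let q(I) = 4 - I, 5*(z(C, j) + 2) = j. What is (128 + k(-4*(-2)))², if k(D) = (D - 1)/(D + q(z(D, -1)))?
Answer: 83229129/5041 ≈ 16510.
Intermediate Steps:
z(C, j) = -2 + j/5
k(D) = (-1 + D)/(31/5 + D) (k(D) = (D - 1)/(D + (4 - (-2 + (⅕)*(-1)))) = (-1 + D)/(D + (4 - (-2 - ⅕))) = (-1 + D)/(D + (4 - 1*(-11/5))) = (-1 + D)/(D + (4 + 11/5)) = (-1 + D)/(D + 31/5) = (-1 + D)/(31/5 + D))
(128 + k(-4*(-2)))² = (128 + 5*(-1 - 4*(-2))/(31 + 5*(-4*(-2))))² = (128 + 5*(-1 + 8)/(31 + 5*8))² = (128 + 5*7/(31 + 40))² = (128 + 5*7/71)² = (128 + 5*(1/71)*7)² = (128 + 35/71)² = (9123/71)² = 83229129/5041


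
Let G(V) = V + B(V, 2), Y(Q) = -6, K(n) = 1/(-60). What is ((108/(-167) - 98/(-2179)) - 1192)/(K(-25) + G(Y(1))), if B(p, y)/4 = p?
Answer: 26038765320/655371293 ≈ 39.731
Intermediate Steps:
B(p, y) = 4*p
K(n) = -1/60
G(V) = 5*V (G(V) = V + 4*V = 5*V)
((108/(-167) - 98/(-2179)) - 1192)/(K(-25) + G(Y(1))) = ((108/(-167) - 98/(-2179)) - 1192)/(-1/60 + 5*(-6)) = ((108*(-1/167) - 98*(-1/2179)) - 1192)/(-1/60 - 30) = ((-108/167 + 98/2179) - 1192)/(-1801/60) = (-218966/363893 - 1192)*(-60/1801) = -433979422/363893*(-60/1801) = 26038765320/655371293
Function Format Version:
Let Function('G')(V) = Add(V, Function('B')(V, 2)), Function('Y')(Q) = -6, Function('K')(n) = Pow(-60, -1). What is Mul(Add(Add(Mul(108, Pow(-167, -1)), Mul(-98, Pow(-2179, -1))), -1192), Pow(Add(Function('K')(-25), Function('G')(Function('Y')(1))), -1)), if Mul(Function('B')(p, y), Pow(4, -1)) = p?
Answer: Rational(26038765320, 655371293) ≈ 39.731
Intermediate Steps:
Function('B')(p, y) = Mul(4, p)
Function('K')(n) = Rational(-1, 60)
Function('G')(V) = Mul(5, V) (Function('G')(V) = Add(V, Mul(4, V)) = Mul(5, V))
Mul(Add(Add(Mul(108, Pow(-167, -1)), Mul(-98, Pow(-2179, -1))), -1192), Pow(Add(Function('K')(-25), Function('G')(Function('Y')(1))), -1)) = Mul(Add(Add(Mul(108, Pow(-167, -1)), Mul(-98, Pow(-2179, -1))), -1192), Pow(Add(Rational(-1, 60), Mul(5, -6)), -1)) = Mul(Add(Add(Mul(108, Rational(-1, 167)), Mul(-98, Rational(-1, 2179))), -1192), Pow(Add(Rational(-1, 60), -30), -1)) = Mul(Add(Add(Rational(-108, 167), Rational(98, 2179)), -1192), Pow(Rational(-1801, 60), -1)) = Mul(Add(Rational(-218966, 363893), -1192), Rational(-60, 1801)) = Mul(Rational(-433979422, 363893), Rational(-60, 1801)) = Rational(26038765320, 655371293)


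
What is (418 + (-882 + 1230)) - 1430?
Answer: -664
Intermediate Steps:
(418 + (-882 + 1230)) - 1430 = (418 + 348) - 1430 = 766 - 1430 = -664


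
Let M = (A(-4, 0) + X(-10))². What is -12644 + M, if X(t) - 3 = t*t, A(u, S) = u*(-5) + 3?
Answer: 3232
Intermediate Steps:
A(u, S) = 3 - 5*u (A(u, S) = -5*u + 3 = 3 - 5*u)
X(t) = 3 + t² (X(t) = 3 + t*t = 3 + t²)
M = 15876 (M = ((3 - 5*(-4)) + (3 + (-10)²))² = ((3 + 20) + (3 + 100))² = (23 + 103)² = 126² = 15876)
-12644 + M = -12644 + 15876 = 3232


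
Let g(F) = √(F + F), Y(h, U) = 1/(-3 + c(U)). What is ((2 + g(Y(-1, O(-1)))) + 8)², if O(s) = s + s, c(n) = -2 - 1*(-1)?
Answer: (20 + I*√2)²/4 ≈ 99.5 + 14.142*I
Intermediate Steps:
c(n) = -1 (c(n) = -2 + 1 = -1)
O(s) = 2*s
Y(h, U) = -¼ (Y(h, U) = 1/(-3 - 1) = 1/(-4) = -¼)
g(F) = √2*√F (g(F) = √(2*F) = √2*√F)
((2 + g(Y(-1, O(-1)))) + 8)² = ((2 + √2*√(-¼)) + 8)² = ((2 + √2*(I/2)) + 8)² = ((2 + I*√2/2) + 8)² = (10 + I*√2/2)²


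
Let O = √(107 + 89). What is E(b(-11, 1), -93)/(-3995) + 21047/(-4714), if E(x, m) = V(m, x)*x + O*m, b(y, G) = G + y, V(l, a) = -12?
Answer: -78510817/18832430 ≈ -4.1689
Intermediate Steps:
O = 14 (O = √196 = 14)
E(x, m) = -12*x + 14*m
E(b(-11, 1), -93)/(-3995) + 21047/(-4714) = (-12*(1 - 11) + 14*(-93))/(-3995) + 21047/(-4714) = (-12*(-10) - 1302)*(-1/3995) + 21047*(-1/4714) = (120 - 1302)*(-1/3995) - 21047/4714 = -1182*(-1/3995) - 21047/4714 = 1182/3995 - 21047/4714 = -78510817/18832430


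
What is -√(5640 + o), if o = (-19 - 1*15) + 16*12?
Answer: -√5798 ≈ -76.145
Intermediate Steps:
o = 158 (o = (-19 - 15) + 192 = -34 + 192 = 158)
-√(5640 + o) = -√(5640 + 158) = -√5798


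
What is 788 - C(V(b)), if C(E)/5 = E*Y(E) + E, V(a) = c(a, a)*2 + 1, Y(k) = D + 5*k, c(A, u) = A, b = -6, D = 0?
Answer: -2182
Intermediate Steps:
Y(k) = 5*k (Y(k) = 0 + 5*k = 5*k)
V(a) = 1 + 2*a (V(a) = a*2 + 1 = 2*a + 1 = 1 + 2*a)
C(E) = 5*E + 25*E² (C(E) = 5*(E*(5*E) + E) = 5*(5*E² + E) = 5*(E + 5*E²) = 5*E + 25*E²)
788 - C(V(b)) = 788 - 5*(1 + 2*(-6))*(1 + 5*(1 + 2*(-6))) = 788 - 5*(1 - 12)*(1 + 5*(1 - 12)) = 788 - 5*(-11)*(1 + 5*(-11)) = 788 - 5*(-11)*(1 - 55) = 788 - 5*(-11)*(-54) = 788 - 1*2970 = 788 - 2970 = -2182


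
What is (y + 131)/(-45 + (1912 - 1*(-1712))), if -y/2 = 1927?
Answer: -1241/1193 ≈ -1.0402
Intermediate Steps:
y = -3854 (y = -2*1927 = -3854)
(y + 131)/(-45 + (1912 - 1*(-1712))) = (-3854 + 131)/(-45 + (1912 - 1*(-1712))) = -3723/(-45 + (1912 + 1712)) = -3723/(-45 + 3624) = -3723/3579 = -3723*1/3579 = -1241/1193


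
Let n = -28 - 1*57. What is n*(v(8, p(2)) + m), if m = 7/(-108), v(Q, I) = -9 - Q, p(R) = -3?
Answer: 156655/108 ≈ 1450.5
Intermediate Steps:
n = -85 (n = -28 - 57 = -85)
m = -7/108 (m = 7*(-1/108) = -7/108 ≈ -0.064815)
n*(v(8, p(2)) + m) = -85*((-9 - 1*8) - 7/108) = -85*((-9 - 8) - 7/108) = -85*(-17 - 7/108) = -85*(-1843/108) = 156655/108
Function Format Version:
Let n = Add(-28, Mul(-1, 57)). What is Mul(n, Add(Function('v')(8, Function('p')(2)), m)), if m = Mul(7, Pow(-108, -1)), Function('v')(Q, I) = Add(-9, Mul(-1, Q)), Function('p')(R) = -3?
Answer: Rational(156655, 108) ≈ 1450.5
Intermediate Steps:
n = -85 (n = Add(-28, -57) = -85)
m = Rational(-7, 108) (m = Mul(7, Rational(-1, 108)) = Rational(-7, 108) ≈ -0.064815)
Mul(n, Add(Function('v')(8, Function('p')(2)), m)) = Mul(-85, Add(Add(-9, Mul(-1, 8)), Rational(-7, 108))) = Mul(-85, Add(Add(-9, -8), Rational(-7, 108))) = Mul(-85, Add(-17, Rational(-7, 108))) = Mul(-85, Rational(-1843, 108)) = Rational(156655, 108)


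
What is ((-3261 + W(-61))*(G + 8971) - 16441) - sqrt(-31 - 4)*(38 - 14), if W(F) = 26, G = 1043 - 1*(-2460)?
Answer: -40369831 - 24*I*sqrt(35) ≈ -4.037e+7 - 141.99*I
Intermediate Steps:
G = 3503 (G = 1043 + 2460 = 3503)
((-3261 + W(-61))*(G + 8971) - 16441) - sqrt(-31 - 4)*(38 - 14) = ((-3261 + 26)*(3503 + 8971) - 16441) - sqrt(-31 - 4)*(38 - 14) = (-3235*12474 - 16441) - sqrt(-35)*24 = (-40353390 - 16441) - I*sqrt(35)*24 = -40369831 - 24*I*sqrt(35)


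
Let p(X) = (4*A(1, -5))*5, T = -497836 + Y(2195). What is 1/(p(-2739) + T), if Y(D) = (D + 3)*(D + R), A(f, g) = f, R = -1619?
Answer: 1/768232 ≈ 1.3017e-6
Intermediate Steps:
Y(D) = (-1619 + D)*(3 + D) (Y(D) = (D + 3)*(D - 1619) = (3 + D)*(-1619 + D) = (-1619 + D)*(3 + D))
T = 768212 (T = -497836 + (-4857 + 2195² - 1616*2195) = -497836 + (-4857 + 4818025 - 3547120) = -497836 + 1266048 = 768212)
p(X) = 20 (p(X) = (4*1)*5 = 4*5 = 20)
1/(p(-2739) + T) = 1/(20 + 768212) = 1/768232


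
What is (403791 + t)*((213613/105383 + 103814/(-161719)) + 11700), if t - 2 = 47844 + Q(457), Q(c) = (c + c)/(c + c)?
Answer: 90065684086166979630/17042433377 ≈ 5.2848e+9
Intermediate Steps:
Q(c) = 1 (Q(c) = (2*c)/((2*c)) = (2*c)*(1/(2*c)) = 1)
t = 47847 (t = 2 + (47844 + 1) = 2 + 47845 = 47847)
(403791 + t)*((213613/105383 + 103814/(-161719)) + 11700) = (403791 + 47847)*((213613/105383 + 103814/(-161719)) + 11700) = 451638*((213613*(1/105383) + 103814*(-1/161719)) + 11700) = 451638*((213613/105383 - 103814/161719) + 11700) = 451638*(23605049985/17042433377 + 11700) = 451638*(199420075560885/17042433377) = 90065684086166979630/17042433377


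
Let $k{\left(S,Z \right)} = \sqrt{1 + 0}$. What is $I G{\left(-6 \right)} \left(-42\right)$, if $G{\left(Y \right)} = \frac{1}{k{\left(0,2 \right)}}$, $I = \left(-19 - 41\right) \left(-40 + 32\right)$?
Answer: $-20160$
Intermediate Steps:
$k{\left(S,Z \right)} = 1$ ($k{\left(S,Z \right)} = \sqrt{1} = 1$)
$I = 480$ ($I = \left(-60\right) \left(-8\right) = 480$)
$G{\left(Y \right)} = 1$ ($G{\left(Y \right)} = 1^{-1} = 1$)
$I G{\left(-6 \right)} \left(-42\right) = 480 \cdot 1 \left(-42\right) = 480 \left(-42\right) = -20160$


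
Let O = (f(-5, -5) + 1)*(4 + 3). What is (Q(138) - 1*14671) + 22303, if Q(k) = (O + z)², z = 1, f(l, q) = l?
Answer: 8361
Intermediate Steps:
O = -28 (O = (-5 + 1)*(4 + 3) = -4*7 = -28)
Q(k) = 729 (Q(k) = (-28 + 1)² = (-27)² = 729)
(Q(138) - 1*14671) + 22303 = (729 - 1*14671) + 22303 = (729 - 14671) + 22303 = -13942 + 22303 = 8361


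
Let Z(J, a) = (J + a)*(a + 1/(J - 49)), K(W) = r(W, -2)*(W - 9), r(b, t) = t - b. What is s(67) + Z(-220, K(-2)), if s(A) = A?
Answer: 18243/269 ≈ 67.818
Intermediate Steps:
K(W) = (-9 + W)*(-2 - W) (K(W) = (-2 - W)*(W - 9) = (-2 - W)*(-9 + W) = (-9 + W)*(-2 - W))
Z(J, a) = (J + a)*(a + 1/(-49 + J))
s(67) + Z(-220, K(-2)) = 67 + (-220 - (-9 - 2)*(2 - 2) - 49*(-9 - 2)²*(2 - 2)² - 220*(-9 - 2)²*(2 - 2)² - (-9 - 2)*(2 - 2)*(-220)² - 49*(-220)*(-(-9 - 2)*(2 - 2)))/(-49 - 220) = 67 + (-220 - 1*(-11)*0 - 49*(-1*(-11)*0)² - 220*(-1*(-11)*0)² - 1*(-11)*0*48400 - 49*(-220)*(-1*(-11)*0))/(-269) = 67 - (-220 + 0 - 49*0² - 220*0² + 0*48400 - 49*(-220)*0)/269 = 67 - (-220 + 0 - 49*0 - 220*0 + 0 + 0)/269 = 67 - (-220 + 0 + 0 + 0 + 0 + 0)/269 = 67 - 1/269*(-220) = 67 + 220/269 = 18243/269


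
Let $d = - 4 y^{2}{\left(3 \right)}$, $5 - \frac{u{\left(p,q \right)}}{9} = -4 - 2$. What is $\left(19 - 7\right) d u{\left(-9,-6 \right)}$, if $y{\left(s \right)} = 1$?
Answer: $-4752$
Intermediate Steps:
$u{\left(p,q \right)} = 99$ ($u{\left(p,q \right)} = 45 - 9 \left(-4 - 2\right) = 45 - -54 = 45 + 54 = 99$)
$d = -4$ ($d = - 4 \cdot 1^{2} = \left(-4\right) 1 = -4$)
$\left(19 - 7\right) d u{\left(-9,-6 \right)} = \left(19 - 7\right) \left(-4\right) 99 = 12 \left(-4\right) 99 = \left(-48\right) 99 = -4752$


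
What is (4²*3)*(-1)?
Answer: -48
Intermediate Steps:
(4²*3)*(-1) = (16*3)*(-1) = 48*(-1) = -48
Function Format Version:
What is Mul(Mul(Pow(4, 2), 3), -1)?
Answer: -48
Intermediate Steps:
Mul(Mul(Pow(4, 2), 3), -1) = Mul(Mul(16, 3), -1) = Mul(48, -1) = -48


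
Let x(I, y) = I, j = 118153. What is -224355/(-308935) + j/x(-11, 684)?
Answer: -663620530/61787 ≈ -10740.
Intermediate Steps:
-224355/(-308935) + j/x(-11, 684) = -224355/(-308935) + 118153/(-11) = -224355*(-1/308935) + 118153*(-1/11) = 44871/61787 - 118153/11 = -663620530/61787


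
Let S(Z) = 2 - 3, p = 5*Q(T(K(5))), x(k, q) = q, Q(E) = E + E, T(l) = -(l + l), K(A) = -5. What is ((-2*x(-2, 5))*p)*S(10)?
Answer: 1000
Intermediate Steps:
T(l) = -2*l
Q(E) = 2*E
p = 100 (p = 5*(2*(-2*(-5))) = 5*(2*10) = 5*20 = 100)
S(Z) = -1
((-2*x(-2, 5))*p)*S(10) = (-2*5*100)*(-1) = -10*100*(-1) = -1000*(-1) = 1000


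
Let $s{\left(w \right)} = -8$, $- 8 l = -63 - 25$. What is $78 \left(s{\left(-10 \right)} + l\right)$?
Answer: $234$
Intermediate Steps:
$l = 11$ ($l = - \frac{-63 - 25}{8} = \left(- \frac{1}{8}\right) \left(-88\right) = 11$)
$78 \left(s{\left(-10 \right)} + l\right) = 78 \left(-8 + 11\right) = 78 \cdot 3 = 234$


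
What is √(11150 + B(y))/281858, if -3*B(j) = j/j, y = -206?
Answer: √100347/845574 ≈ 0.00037463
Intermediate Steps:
B(j) = -⅓ (B(j) = -j/(3*j) = -⅓*1 = -⅓)
√(11150 + B(y))/281858 = √(11150 - ⅓)/281858 = √(33449/3)*(1/281858) = (√100347/3)*(1/281858) = √100347/845574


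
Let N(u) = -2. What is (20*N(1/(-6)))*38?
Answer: -1520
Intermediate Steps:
(20*N(1/(-6)))*38 = (20*(-2))*38 = -40*38 = -1520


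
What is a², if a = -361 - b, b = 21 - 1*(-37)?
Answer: 175561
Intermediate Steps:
b = 58 (b = 21 + 37 = 58)
a = -419 (a = -361 - 1*58 = -361 - 58 = -419)
a² = (-419)² = 175561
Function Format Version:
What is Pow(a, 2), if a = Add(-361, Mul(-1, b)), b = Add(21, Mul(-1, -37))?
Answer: 175561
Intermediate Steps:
b = 58 (b = Add(21, 37) = 58)
a = -419 (a = Add(-361, Mul(-1, 58)) = Add(-361, -58) = -419)
Pow(a, 2) = Pow(-419, 2) = 175561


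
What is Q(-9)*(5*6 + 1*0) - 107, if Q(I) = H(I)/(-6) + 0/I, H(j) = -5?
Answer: -82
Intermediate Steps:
Q(I) = 5/6 (Q(I) = -5/(-6) + 0/I = -5*(-1/6) + 0 = 5/6 + 0 = 5/6)
Q(-9)*(5*6 + 1*0) - 107 = 5*(5*6 + 1*0)/6 - 107 = 5*(30 + 0)/6 - 107 = (5/6)*30 - 107 = 25 - 107 = -82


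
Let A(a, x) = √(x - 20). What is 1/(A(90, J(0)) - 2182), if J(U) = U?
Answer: -1091/2380572 - I*√5/2380572 ≈ -0.00045829 - 9.393e-7*I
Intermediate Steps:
A(a, x) = √(-20 + x)
1/(A(90, J(0)) - 2182) = 1/(√(-20 + 0) - 2182) = 1/(√(-20) - 2182) = 1/(2*I*√5 - 2182) = 1/(-2182 + 2*I*√5)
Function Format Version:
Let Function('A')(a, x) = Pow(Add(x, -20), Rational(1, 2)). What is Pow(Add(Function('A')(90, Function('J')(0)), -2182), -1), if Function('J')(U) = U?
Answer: Add(Rational(-1091, 2380572), Mul(Rational(-1, 2380572), I, Pow(5, Rational(1, 2)))) ≈ Add(-0.00045829, Mul(-9.3930e-7, I))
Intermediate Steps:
Function('A')(a, x) = Pow(Add(-20, x), Rational(1, 2))
Pow(Add(Function('A')(90, Function('J')(0)), -2182), -1) = Pow(Add(Pow(Add(-20, 0), Rational(1, 2)), -2182), -1) = Pow(Add(Pow(-20, Rational(1, 2)), -2182), -1) = Pow(Add(Mul(2, I, Pow(5, Rational(1, 2))), -2182), -1) = Pow(Add(-2182, Mul(2, I, Pow(5, Rational(1, 2)))), -1)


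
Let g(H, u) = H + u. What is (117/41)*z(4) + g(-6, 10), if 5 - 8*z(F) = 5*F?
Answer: -443/328 ≈ -1.3506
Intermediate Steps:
z(F) = 5/8 - 5*F/8
(117/41)*z(4) + g(-6, 10) = (117/41)*(5/8 - 5/8*4) + (-6 + 10) = (117*(1/41))*(5/8 - 5/2) + 4 = (117/41)*(-15/8) + 4 = -1755/328 + 4 = -443/328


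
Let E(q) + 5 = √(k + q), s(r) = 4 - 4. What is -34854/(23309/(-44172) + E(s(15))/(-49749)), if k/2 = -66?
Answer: 9866583805615158952008/149350994626158961 - 751828172443411392*I*√33/149350994626158961 ≈ 66063.0 - 28.918*I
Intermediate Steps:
k = -132 (k = 2*(-66) = -132)
s(r) = 0
E(q) = -5 + √(-132 + q)
-34854/(23309/(-44172) + E(s(15))/(-49749)) = -34854/(23309/(-44172) + (-5 + √(-132 + 0))/(-49749)) = -34854/(23309*(-1/44172) + (-5 + √(-132))*(-1/49749)) = -34854/(-23309/44172 + (-5 + 2*I*√33)*(-1/49749)) = -34854/(-23309/44172 + (5/49749 - 2*I*√33/49749)) = -34854/(-386459527/732504276 - 2*I*√33/49749)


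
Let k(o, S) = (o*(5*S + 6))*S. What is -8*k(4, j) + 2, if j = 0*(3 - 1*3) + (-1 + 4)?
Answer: -2014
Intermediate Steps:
j = 3 (j = 0*(3 - 3) + 3 = 0*0 + 3 = 0 + 3 = 3)
k(o, S) = S*o*(6 + 5*S) (k(o, S) = (o*(6 + 5*S))*S = S*o*(6 + 5*S))
-8*k(4, j) + 2 = -24*4*(6 + 5*3) + 2 = -24*4*(6 + 15) + 2 = -24*4*21 + 2 = -8*252 + 2 = -2016 + 2 = -2014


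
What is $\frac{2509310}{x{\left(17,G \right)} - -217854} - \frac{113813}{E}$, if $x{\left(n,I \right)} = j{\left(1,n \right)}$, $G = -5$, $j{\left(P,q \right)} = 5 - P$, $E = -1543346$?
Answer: $\frac{278394901701}{24016448062} \approx 11.592$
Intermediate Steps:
$x{\left(n,I \right)} = 4$ ($x{\left(n,I \right)} = 5 - 1 = 4$)
$\frac{2509310}{x{\left(17,G \right)} - -217854} - \frac{113813}{E} = \frac{2509310}{4 - -217854} - \frac{113813}{-1543346} = \frac{2509310}{4 + 217854} - - \frac{16259}{220478} = \frac{2509310}{217858} + \frac{16259}{220478} = 2509310 \cdot \frac{1}{217858} + \frac{16259}{220478} = \frac{1254655}{108929} + \frac{16259}{220478} = \frac{278394901701}{24016448062}$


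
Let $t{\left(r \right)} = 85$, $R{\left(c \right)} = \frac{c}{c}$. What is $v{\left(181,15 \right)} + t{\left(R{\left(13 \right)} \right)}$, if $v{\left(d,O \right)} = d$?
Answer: $266$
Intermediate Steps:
$R{\left(c \right)} = 1$
$v{\left(181,15 \right)} + t{\left(R{\left(13 \right)} \right)} = 181 + 85 = 266$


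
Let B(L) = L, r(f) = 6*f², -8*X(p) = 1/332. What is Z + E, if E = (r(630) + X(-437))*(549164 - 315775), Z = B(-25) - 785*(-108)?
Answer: 1476185276453491/2656 ≈ 5.5579e+11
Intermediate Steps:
X(p) = -1/2656 (X(p) = -⅛/332 = -⅛*1/332 = -1/2656)
Z = 84755 (Z = -25 - 785*(-108) = -25 + 84780 = 84755)
E = 1476185051344211/2656 (E = (6*630² - 1/2656)*(549164 - 315775) = (6*396900 - 1/2656)*233389 = (2381400 - 1/2656)*233389 = (6324998399/2656)*233389 = 1476185051344211/2656 ≈ 5.5579e+11)
Z + E = 84755 + 1476185051344211/2656 = 1476185276453491/2656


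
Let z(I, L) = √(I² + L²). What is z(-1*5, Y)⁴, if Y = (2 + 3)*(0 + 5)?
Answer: 422500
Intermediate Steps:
Y = 25 (Y = 5*5 = 25)
z(-1*5, Y)⁴ = (√((-1*5)² + 25²))⁴ = (√((-5)² + 625))⁴ = (√(25 + 625))⁴ = (√650)⁴ = (5*√26)⁴ = 422500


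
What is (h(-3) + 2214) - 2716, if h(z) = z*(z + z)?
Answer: -484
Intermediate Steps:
h(z) = 2*z**2 (h(z) = z*(2*z) = 2*z**2)
(h(-3) + 2214) - 2716 = (2*(-3)**2 + 2214) - 2716 = (2*9 + 2214) - 2716 = (18 + 2214) - 2716 = 2232 - 2716 = -484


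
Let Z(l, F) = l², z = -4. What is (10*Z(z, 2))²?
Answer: 25600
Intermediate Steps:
(10*Z(z, 2))² = (10*(-4)²)² = (10*16)² = 160² = 25600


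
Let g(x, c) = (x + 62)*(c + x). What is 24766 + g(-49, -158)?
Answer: 22075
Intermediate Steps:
g(x, c) = (62 + x)*(c + x)
24766 + g(-49, -158) = 24766 + ((-49)**2 + 62*(-158) + 62*(-49) - 158*(-49)) = 24766 + (2401 - 9796 - 3038 + 7742) = 24766 - 2691 = 22075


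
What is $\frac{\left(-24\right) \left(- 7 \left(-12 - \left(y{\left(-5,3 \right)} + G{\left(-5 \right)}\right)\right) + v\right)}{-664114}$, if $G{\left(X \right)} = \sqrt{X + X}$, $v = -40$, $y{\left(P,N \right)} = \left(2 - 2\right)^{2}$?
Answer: $\frac{48}{30187} + \frac{84 i \sqrt{10}}{332057} \approx 0.0015901 + 0.00079996 i$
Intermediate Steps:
$y{\left(P,N \right)} = 0$ ($y{\left(P,N \right)} = 0^{2} = 0$)
$G{\left(X \right)} = \sqrt{2} \sqrt{X}$ ($G{\left(X \right)} = \sqrt{2 X} = \sqrt{2} \sqrt{X}$)
$\frac{\left(-24\right) \left(- 7 \left(-12 - \left(y{\left(-5,3 \right)} + G{\left(-5 \right)}\right)\right) + v\right)}{-664114} = \frac{\left(-24\right) \left(- 7 \left(-12 - \left(0 + \sqrt{2} \sqrt{-5}\right)\right) - 40\right)}{-664114} = - 24 \left(- 7 \left(-12 - \left(0 + \sqrt{2} i \sqrt{5}\right)\right) - 40\right) \left(- \frac{1}{664114}\right) = - 24 \left(- 7 \left(-12 - \left(0 + i \sqrt{10}\right)\right) - 40\right) \left(- \frac{1}{664114}\right) = - 24 \left(- 7 \left(-12 - i \sqrt{10}\right) - 40\right) \left(- \frac{1}{664114}\right) = - 24 \left(\left(84 + 7 i \sqrt{10}\right) - 40\right) \left(- \frac{1}{664114}\right) = - 24 \left(44 + 7 i \sqrt{10}\right) \left(- \frac{1}{664114}\right) = \left(-1056 - 168 i \sqrt{10}\right) \left(- \frac{1}{664114}\right) = \frac{48}{30187} + \frac{84 i \sqrt{10}}{332057}$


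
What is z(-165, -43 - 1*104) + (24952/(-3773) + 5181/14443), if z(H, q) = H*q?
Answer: 120127048102/4953949 ≈ 24249.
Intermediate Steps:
z(-165, -43 - 1*104) + (24952/(-3773) + 5181/14443) = -165*(-43 - 1*104) + (24952/(-3773) + 5181/14443) = -165*(-43 - 104) + (24952*(-1/3773) + 5181*(1/14443)) = -165*(-147) + (-24952/3773 + 471/1313) = 24255 - 30984893/4953949 = 120127048102/4953949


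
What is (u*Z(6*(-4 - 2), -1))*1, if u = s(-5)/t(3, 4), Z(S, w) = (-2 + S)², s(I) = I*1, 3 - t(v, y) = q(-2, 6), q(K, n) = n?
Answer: 7220/3 ≈ 2406.7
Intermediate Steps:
t(v, y) = -3 (t(v, y) = 3 - 1*6 = 3 - 6 = -3)
s(I) = I
u = 5/3 (u = -5/(-3) = -5*(-⅓) = 5/3 ≈ 1.6667)
(u*Z(6*(-4 - 2), -1))*1 = (5*(-2 + 6*(-4 - 2))²/3)*1 = (5*(-2 + 6*(-6))²/3)*1 = (5*(-2 - 36)²/3)*1 = ((5/3)*(-38)²)*1 = ((5/3)*1444)*1 = (7220/3)*1 = 7220/3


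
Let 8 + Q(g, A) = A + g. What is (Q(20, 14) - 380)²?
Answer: 125316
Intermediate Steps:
Q(g, A) = -8 + A + g (Q(g, A) = -8 + (A + g) = -8 + A + g)
(Q(20, 14) - 380)² = ((-8 + 14 + 20) - 380)² = (26 - 380)² = (-354)² = 125316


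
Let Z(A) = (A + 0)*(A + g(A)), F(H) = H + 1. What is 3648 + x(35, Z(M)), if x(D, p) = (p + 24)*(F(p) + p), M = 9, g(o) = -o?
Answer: 3672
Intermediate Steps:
F(H) = 1 + H
Z(A) = 0 (Z(A) = (A + 0)*(A - A) = A*0 = 0)
x(D, p) = (1 + 2*p)*(24 + p) (x(D, p) = (p + 24)*((1 + p) + p) = (24 + p)*(1 + 2*p) = (1 + 2*p)*(24 + p))
3648 + x(35, Z(M)) = 3648 + (24 + 2*0² + 49*0) = 3648 + (24 + 2*0 + 0) = 3648 + (24 + 0 + 0) = 3648 + 24 = 3672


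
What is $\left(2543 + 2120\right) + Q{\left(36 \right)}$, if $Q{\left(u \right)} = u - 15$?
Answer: $4684$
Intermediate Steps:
$Q{\left(u \right)} = -15 + u$
$\left(2543 + 2120\right) + Q{\left(36 \right)} = \left(2543 + 2120\right) + \left(-15 + 36\right) = 4663 + 21 = 4684$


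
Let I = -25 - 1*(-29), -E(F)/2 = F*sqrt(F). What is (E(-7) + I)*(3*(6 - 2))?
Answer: 48 + 168*I*sqrt(7) ≈ 48.0 + 444.49*I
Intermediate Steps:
E(F) = -2*F**(3/2) (E(F) = -2*F*sqrt(F) = -2*F**(3/2))
I = 4 (I = -25 + 29 = 4)
(E(-7) + I)*(3*(6 - 2)) = (-(-14)*I*sqrt(7) + 4)*(3*(6 - 2)) = (-(-14)*I*sqrt(7) + 4)*(3*4) = (14*I*sqrt(7) + 4)*12 = (4 + 14*I*sqrt(7))*12 = 48 + 168*I*sqrt(7)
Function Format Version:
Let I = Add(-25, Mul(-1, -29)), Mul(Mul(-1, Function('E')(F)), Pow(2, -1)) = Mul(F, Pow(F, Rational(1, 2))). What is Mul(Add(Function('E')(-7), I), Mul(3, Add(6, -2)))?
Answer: Add(48, Mul(168, I, Pow(7, Rational(1, 2)))) ≈ Add(48.000, Mul(444.49, I))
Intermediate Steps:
Function('E')(F) = Mul(-2, Pow(F, Rational(3, 2))) (Function('E')(F) = Mul(-2, Mul(F, Pow(F, Rational(1, 2)))) = Mul(-2, Pow(F, Rational(3, 2))))
I = 4 (I = Add(-25, 29) = 4)
Mul(Add(Function('E')(-7), I), Mul(3, Add(6, -2))) = Mul(Add(Mul(-2, Pow(-7, Rational(3, 2))), 4), Mul(3, Add(6, -2))) = Mul(Add(Mul(-2, Mul(-7, I, Pow(7, Rational(1, 2)))), 4), Mul(3, 4)) = Mul(Add(Mul(14, I, Pow(7, Rational(1, 2))), 4), 12) = Mul(Add(4, Mul(14, I, Pow(7, Rational(1, 2)))), 12) = Add(48, Mul(168, I, Pow(7, Rational(1, 2))))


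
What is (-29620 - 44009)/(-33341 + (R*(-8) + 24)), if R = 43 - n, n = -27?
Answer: 73629/33877 ≈ 2.1734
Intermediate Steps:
R = 70 (R = 43 - 1*(-27) = 43 + 27 = 70)
(-29620 - 44009)/(-33341 + (R*(-8) + 24)) = (-29620 - 44009)/(-33341 + (70*(-8) + 24)) = -73629/(-33341 + (-560 + 24)) = -73629/(-33341 - 536) = -73629/(-33877) = -73629*(-1/33877) = 73629/33877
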